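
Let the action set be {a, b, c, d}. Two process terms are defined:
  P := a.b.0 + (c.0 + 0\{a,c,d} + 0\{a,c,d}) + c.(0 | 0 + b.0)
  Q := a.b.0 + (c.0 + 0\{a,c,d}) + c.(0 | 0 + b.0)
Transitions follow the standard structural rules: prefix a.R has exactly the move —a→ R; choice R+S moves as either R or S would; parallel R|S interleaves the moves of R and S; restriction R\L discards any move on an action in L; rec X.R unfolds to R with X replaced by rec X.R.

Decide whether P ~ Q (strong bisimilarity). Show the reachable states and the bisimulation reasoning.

P's transition system — 4 states:
  s0 = a.b.0 + (c.0 + 0\{a,c,d} + 0\{a,c,d}) + c.(0 | 0 + b.0) :: =a=> s1, =c=> s2, =c=> s3
  s1 = b.0 :: =b=> s2
  s2 = 0 :: ·
  s3 = 0 | 0 + b.0 :: =b=> s2
Q's transition system — 4 states:
  t0 = a.b.0 + (c.0 + 0\{a,c,d}) + c.(0 | 0 + b.0) :: =a=> t1, =c=> t2, =c=> t3
  t1 = b.0 :: =b=> t2
  t2 = 0 :: ·
  t3 = 0 | 0 + b.0 :: =b=> t2
Coarsest stable partition (strong bisimilarity classes):
  B0 = {s0, t0}
  B1 = {s1, s3, t1, t3}
  B2 = {s2, t2}
s0 ∈ B0, t0 ∈ B0 → same block

bisimilar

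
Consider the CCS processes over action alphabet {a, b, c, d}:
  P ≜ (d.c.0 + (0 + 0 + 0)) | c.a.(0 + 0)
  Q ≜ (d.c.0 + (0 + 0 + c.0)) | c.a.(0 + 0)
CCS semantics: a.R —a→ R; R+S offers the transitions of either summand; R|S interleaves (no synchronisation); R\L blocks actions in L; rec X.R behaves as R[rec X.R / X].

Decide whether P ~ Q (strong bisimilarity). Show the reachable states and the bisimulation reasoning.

not bisimilar

Reachable graph of P (9 states):
  m0 = (d.c.0 + (0 + 0 + 0)) | c.a.(0 + 0) ⊢ -c-> m1, -d-> m2
  m1 = (d.c.0 + (0 + 0 + 0)) | a.(0 + 0) ⊢ -a-> m3, -d-> m4
  m2 = c.0 | c.a.(0 + 0) ⊢ -c-> m4, -c-> m5
  m3 = (d.c.0 + (0 + 0 + 0)) | (0 + 0) ⊢ -d-> m6
  m4 = c.0 | a.(0 + 0) ⊢ -a-> m6, -c-> m7
  m5 = 0 | c.a.(0 + 0) ⊢ -c-> m7
  m6 = c.0 | (0 + 0) ⊢ -c-> m8
  m7 = 0 | a.(0 + 0) ⊢ -a-> m8
  m8 = 0 | (0 + 0) ⊢ stopped
Reachable graph of Q (9 states):
  n0 = (d.c.0 + (0 + 0 + c.0)) | c.a.(0 + 0) ⊢ -c-> n1, -c-> n2, -d-> n3
  n1 = (d.c.0 + (0 + 0 + c.0)) | a.(0 + 0) ⊢ -a-> n4, -c-> n5, -d-> n6
  n2 = 0 | c.a.(0 + 0) ⊢ -c-> n5
  n3 = c.0 | c.a.(0 + 0) ⊢ -c-> n2, -c-> n6
  n4 = (d.c.0 + (0 + 0 + c.0)) | (0 + 0) ⊢ -c-> n7, -d-> n8
  n5 = 0 | a.(0 + 0) ⊢ -a-> n7
  n6 = c.0 | a.(0 + 0) ⊢ -a-> n8, -c-> n5
  n7 = 0 | (0 + 0) ⊢ stopped
  n8 = c.0 | (0 + 0) ⊢ -c-> n7
Coarsest stable partition (strong bisimilarity classes):
  B0 = {m0}
  B1 = {m1}
  B2 = {m4, n6}
  B3 = {m6, n8}
  B4 = {m8, n7}
  B5 = {m7, n5}
  B6 = {m3}
  B7 = {m2, n3}
  B8 = {m5, n2}
  B9 = {n0}
  B10 = {n1}
  B11 = {n4}
m0 ∈ B0, n0 ∈ B9 → different blocks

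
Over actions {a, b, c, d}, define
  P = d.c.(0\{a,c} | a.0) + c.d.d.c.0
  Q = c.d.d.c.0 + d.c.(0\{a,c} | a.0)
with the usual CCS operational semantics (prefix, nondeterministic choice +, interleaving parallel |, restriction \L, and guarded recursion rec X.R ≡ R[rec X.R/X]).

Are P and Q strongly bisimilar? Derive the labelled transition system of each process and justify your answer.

P ~ Q

Reachable graph of P (8 states):
  m0 = d.c.(0\{a,c} | a.0) + c.d.d.c.0 | —c→ m1, —d→ m2
  m1 = d.d.c.0 | —d→ m3
  m2 = c.(0\{a,c} | a.0) | —c→ m4
  m3 = d.c.0 | —d→ m5
  m4 = 0\{a,c} | a.0 | —a→ m6
  m5 = c.0 | —c→ m7
  m6 = 0\{a,c} | 0 | ∅
  m7 = 0 | ∅
Reachable graph of Q (8 states):
  n0 = c.d.d.c.0 + d.c.(0\{a,c} | a.0) | —c→ n1, —d→ n2
  n1 = d.d.c.0 | —d→ n3
  n2 = c.(0\{a,c} | a.0) | —c→ n4
  n3 = d.c.0 | —d→ n5
  n4 = 0\{a,c} | a.0 | —a→ n6
  n5 = c.0 | —c→ n7
  n6 = 0\{a,c} | 0 | ∅
  n7 = 0 | ∅
Partition-refinement fixed point:
  B0 = {m0, n0}
  B1 = {m2, n2}
  B2 = {m4, n4}
  B3 = {m6, m7, n6, n7}
  B4 = {m1, n1}
  B5 = {m3, n3}
  B6 = {m5, n5}
m0 ∈ B0, n0 ∈ B0 → same block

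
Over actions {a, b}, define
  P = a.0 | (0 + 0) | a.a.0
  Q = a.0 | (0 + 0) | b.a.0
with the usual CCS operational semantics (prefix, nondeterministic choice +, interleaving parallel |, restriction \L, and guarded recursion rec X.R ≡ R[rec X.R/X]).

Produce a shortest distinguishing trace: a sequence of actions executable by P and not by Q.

Reachable graph of P (6 states):
  m0 = a.0 | (0 + 0) | a.a.0 has moves =a=> m1, =a=> m2
  m1 = 0 | (0 + 0) | a.a.0 has moves =a=> m3
  m2 = a.0 | (0 + 0) | a.0 has moves =a=> m3, =a=> m4
  m3 = 0 | (0 + 0) | a.0 has moves =a=> m5
  m4 = a.0 | (0 + 0) | 0 has moves =a=> m5
  m5 = 0 | (0 + 0) | 0 has moves ·
Reachable graph of Q (6 states):
  n0 = a.0 | (0 + 0) | b.a.0 has moves =a=> n1, =b=> n2
  n1 = 0 | (0 + 0) | b.a.0 has moves =b=> n3
  n2 = a.0 | (0 + 0) | a.0 has moves =a=> n3, =a=> n4
  n3 = 0 | (0 + 0) | a.0 has moves =a=> n5
  n4 = a.0 | (0 + 0) | 0 has moves =a=> n5
  n5 = 0 | (0 + 0) | 0 has moves ·
Executing aa from P (initial set {m0}):
  after a @ step 1: {m1, m2}
  after a @ step 2: {m3, m4}
  P completes σ.
Executing aa from Q (initial set {n0}):
  after a @ step 1: {n1}
  after a @ step 2: ∅  — Q cannot continue

aa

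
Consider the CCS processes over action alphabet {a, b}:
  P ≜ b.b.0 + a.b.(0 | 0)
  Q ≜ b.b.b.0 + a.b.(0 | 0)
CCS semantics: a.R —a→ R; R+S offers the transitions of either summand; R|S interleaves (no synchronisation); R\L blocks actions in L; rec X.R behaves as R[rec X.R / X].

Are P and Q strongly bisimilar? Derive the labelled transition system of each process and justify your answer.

P's transition system — 5 states:
  m0 = b.b.0 + a.b.(0 | 0) :: =a=> m1, =b=> m2
  m1 = b.(0 | 0) :: =b=> m3
  m2 = b.0 :: =b=> m4
  m3 = 0 | 0 :: (no moves)
  m4 = 0 :: (no moves)
Q's transition system — 6 states:
  n0 = b.b.b.0 + a.b.(0 | 0) :: =a=> n1, =b=> n2
  n1 = b.(0 | 0) :: =b=> n3
  n2 = b.b.0 :: =b=> n4
  n3 = 0 | 0 :: (no moves)
  n4 = b.0 :: =b=> n5
  n5 = 0 :: (no moves)
Bisimilarity quotient blocks:
  B0 = {m0}
  B1 = {m1, m2, n1, n4}
  B2 = {m3, m4, n3, n5}
  B3 = {n0}
  B4 = {n2}
m0 ∈ B0, n0 ∈ B3 → different blocks

P ≁ Q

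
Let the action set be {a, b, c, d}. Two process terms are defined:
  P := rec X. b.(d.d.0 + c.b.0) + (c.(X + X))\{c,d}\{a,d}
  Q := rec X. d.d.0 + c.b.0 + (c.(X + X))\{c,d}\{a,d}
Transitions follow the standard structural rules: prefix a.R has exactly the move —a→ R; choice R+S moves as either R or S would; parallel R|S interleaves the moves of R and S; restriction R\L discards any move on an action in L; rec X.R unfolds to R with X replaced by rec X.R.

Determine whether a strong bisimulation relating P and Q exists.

P ≁ Q

P's transition system — 5 states:
  p0 = rec X. b.(d.d.0 + c.b.0) + (c.(X + X))\{c,d}\{a,d} has moves ··b··> p1
  p1 = d.d.0 + c.b.0 has moves ··c··> p2, ··d··> p3
  p2 = b.0 has moves ··b··> p4
  p3 = d.0 has moves ··d··> p4
  p4 = 0 has moves (no moves)
Q's transition system — 4 states:
  q0 = rec X. d.d.0 + c.b.0 + (c.(X + X))\{c,d}\{a,d} has moves ··c··> q1, ··d··> q2
  q1 = b.0 has moves ··b··> q3
  q2 = d.0 has moves ··d··> q3
  q3 = 0 has moves (no moves)
Bisimilarity quotient blocks:
  B0 = {p0}
  B1 = {p1, q0}
  B2 = {p3, q2}
  B3 = {p4, q3}
  B4 = {p2, q1}
p0 ∈ B0, q0 ∈ B1 → different blocks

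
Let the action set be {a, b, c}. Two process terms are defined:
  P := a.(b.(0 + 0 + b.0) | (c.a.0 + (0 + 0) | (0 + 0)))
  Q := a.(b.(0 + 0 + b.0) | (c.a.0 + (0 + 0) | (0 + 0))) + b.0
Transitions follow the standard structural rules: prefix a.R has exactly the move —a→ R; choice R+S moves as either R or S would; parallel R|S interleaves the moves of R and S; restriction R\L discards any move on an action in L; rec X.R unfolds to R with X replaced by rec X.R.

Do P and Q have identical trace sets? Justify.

traces(P) ≠ traces(Q) — witness ⟨b⟩

Reachable graph of P (10 states):
  p0 = a.(b.(0 + 0 + b.0) | (c.a.0 + (0 + 0) | (0 + 0))) → --a--▸ p1
  p1 = b.(0 + 0 + b.0) | (c.a.0 + (0 + 0) | (0 + 0)) → --b--▸ p2, --c--▸ p3
  p2 = (0 + 0 + b.0) | (c.a.0 + (0 + 0) | (0 + 0)) → --b--▸ p4, --c--▸ p5
  p3 = b.(0 + 0 + b.0) | a.0 → --a--▸ p6, --b--▸ p5
  p4 = 0 | (c.a.0 + (0 + 0) | (0 + 0)) → --c--▸ p7
  p5 = (0 + 0 + b.0) | a.0 → --a--▸ p8, --b--▸ p7
  p6 = b.(0 + 0 + b.0) | 0 → --b--▸ p8
  p7 = 0 | a.0 → --a--▸ p9
  p8 = (0 + 0 + b.0) | 0 → --b--▸ p9
  p9 = 0 | 0 → deadlocked
Reachable graph of Q (11 states):
  q0 = a.(b.(0 + 0 + b.0) | (c.a.0 + (0 + 0) | (0 + 0))) + b.0 → --a--▸ q1, --b--▸ q2
  q1 = b.(0 + 0 + b.0) | (c.a.0 + (0 + 0) | (0 + 0)) → --b--▸ q3, --c--▸ q4
  q2 = 0 → deadlocked
  q3 = (0 + 0 + b.0) | (c.a.0 + (0 + 0) | (0 + 0)) → --b--▸ q5, --c--▸ q6
  q4 = b.(0 + 0 + b.0) | a.0 → --a--▸ q7, --b--▸ q6
  q5 = 0 | (c.a.0 + (0 + 0) | (0 + 0)) → --c--▸ q8
  q6 = (0 + 0 + b.0) | a.0 → --a--▸ q9, --b--▸ q8
  q7 = b.(0 + 0 + b.0) | 0 → --b--▸ q9
  q8 = 0 | a.0 → --a--▸ q10
  q9 = (0 + 0 + b.0) | 0 → --b--▸ q10
  q10 = 0 | 0 → deadlocked
Run σ = ⟨b⟩ on Q: start {q0}
  after b @ step 1: {q2}
  — Q admits the full trace.
Run σ = ⟨b⟩ on P: start {p0}
  after b @ step 1: ∅ (P stuck)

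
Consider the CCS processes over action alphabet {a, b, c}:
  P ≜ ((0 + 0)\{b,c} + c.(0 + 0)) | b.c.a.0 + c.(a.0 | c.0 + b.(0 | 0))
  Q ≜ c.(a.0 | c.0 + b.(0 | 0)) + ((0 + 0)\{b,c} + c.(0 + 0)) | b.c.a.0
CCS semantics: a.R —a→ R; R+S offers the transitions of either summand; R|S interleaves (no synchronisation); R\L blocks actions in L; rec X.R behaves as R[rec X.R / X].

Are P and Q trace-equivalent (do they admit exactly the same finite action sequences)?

traces(P) = traces(Q)

P's transition system — 12 states:
  m0 = ((0 + 0)\{b,c} + c.(0 + 0)) | b.c.a.0 + c.(a.0 | c.0 + b.(0 | 0)) :: ··b··> m1, ··c··> m2, ··c··> m3
  m1 = ((0 + 0)\{b,c} + c.(0 + 0)) | c.a.0 :: ··c··> m4, ··c··> m5
  m2 = (0 + 0) | b.c.a.0 :: ··b··> m5
  m3 = a.0 | c.0 + b.(0 | 0) :: ··a··> m6, ··b··> m7, ··c··> m8
  m4 = ((0 + 0)\{b,c} + c.(0 + 0)) | a.0 :: ··a··> m9, ··c··> m10
  m5 = (0 + 0) | c.a.0 :: ··c··> m10
  m6 = 0 | c.0 :: ··c··> m7
  m7 = 0 | 0 :: (no moves)
  m8 = a.0 | 0 :: ··a··> m7
  m9 = ((0 + 0)\{b,c} + c.(0 + 0)) | 0 :: ··c··> m11
  m10 = (0 + 0) | a.0 :: ··a··> m11
  m11 = (0 + 0) | 0 :: (no moves)
Q's transition system — 12 states:
  n0 = c.(a.0 | c.0 + b.(0 | 0)) + ((0 + 0)\{b,c} + c.(0 + 0)) | b.c.a.0 :: ··b··> n1, ··c··> n2, ··c··> n3
  n1 = ((0 + 0)\{b,c} + c.(0 + 0)) | c.a.0 :: ··c··> n4, ··c··> n5
  n2 = (0 + 0) | b.c.a.0 :: ··b··> n5
  n3 = a.0 | c.0 + b.(0 | 0) :: ··a··> n6, ··b··> n7, ··c··> n8
  n4 = ((0 + 0)\{b,c} + c.(0 + 0)) | a.0 :: ··a··> n9, ··c··> n10
  n5 = (0 + 0) | c.a.0 :: ··c··> n10
  n6 = 0 | c.0 :: ··c··> n7
  n7 = 0 | 0 :: (no moves)
  n8 = a.0 | 0 :: ··a··> n7
  n9 = ((0 + 0)\{b,c} + c.(0 + 0)) | 0 :: ··c··> n11
  n10 = (0 + 0) | a.0 :: ··a··> n11
  n11 = (0 + 0) | 0 :: (no moves)
Partition-refinement fixed point:
  B0 = {m0, n0}
  B1 = {m3, n3}
  B2 = {m11, m7, n11, n7}
  B3 = {m10, m8, n10, n8}
  B4 = {m6, m9, n6, n9}
  B5 = {m1, n1}
  B6 = {m5, n5}
  B7 = {m4, n4}
  B8 = {m2, n2}
m0 ∈ B0, n0 ∈ B0 → same block
Bisimilar ⇒ trace-equivalent.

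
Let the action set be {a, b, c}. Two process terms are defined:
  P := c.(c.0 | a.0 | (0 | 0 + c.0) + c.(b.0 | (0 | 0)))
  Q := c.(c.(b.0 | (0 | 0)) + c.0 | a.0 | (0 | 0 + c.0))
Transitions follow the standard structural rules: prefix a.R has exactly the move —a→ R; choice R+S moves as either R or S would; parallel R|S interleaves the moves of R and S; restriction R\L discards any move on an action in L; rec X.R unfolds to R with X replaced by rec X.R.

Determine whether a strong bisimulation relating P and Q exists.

Reachable graph of P (11 states):
  u0 = c.(c.0 | a.0 | (0 | 0 + c.0) + c.(b.0 | (0 | 0))) has moves -c-> u1
  u1 = c.0 | a.0 | (0 | 0 + c.0) + c.(b.0 | (0 | 0)) has moves -a-> u2, -c-> u3, -c-> u4, -c-> u5
  u2 = c.0 | 0 | (0 | 0 + c.0) has moves -c-> u6, -c-> u7
  u3 = 0 | a.0 | (0 | 0 + c.0) has moves -a-> u6, -c-> u8
  u4 = b.0 | (0 | 0) has moves -b-> u9
  u5 = c.0 | a.0 | 0 has moves -a-> u7, -c-> u8
  u6 = 0 | 0 | (0 | 0 + c.0) has moves -c-> u10
  u7 = c.0 | 0 | 0 has moves -c-> u10
  u8 = 0 | a.0 | 0 has moves -a-> u10
  u9 = 0 | (0 | 0) has moves (no moves)
  u10 = 0 | 0 | 0 has moves (no moves)
Reachable graph of Q (11 states):
  v0 = c.(c.(b.0 | (0 | 0)) + c.0 | a.0 | (0 | 0 + c.0)) has moves -c-> v1
  v1 = c.(b.0 | (0 | 0)) + c.0 | a.0 | (0 | 0 + c.0) has moves -a-> v2, -c-> v3, -c-> v4, -c-> v5
  v2 = c.0 | 0 | (0 | 0 + c.0) has moves -c-> v6, -c-> v7
  v3 = 0 | a.0 | (0 | 0 + c.0) has moves -a-> v6, -c-> v8
  v4 = b.0 | (0 | 0) has moves -b-> v9
  v5 = c.0 | a.0 | 0 has moves -a-> v7, -c-> v8
  v6 = 0 | 0 | (0 | 0 + c.0) has moves -c-> v10
  v7 = c.0 | 0 | 0 has moves -c-> v10
  v8 = 0 | a.0 | 0 has moves -a-> v10
  v9 = 0 | (0 | 0) has moves (no moves)
  v10 = 0 | 0 | 0 has moves (no moves)
Partition-refinement fixed point:
  B0 = {u0, v0}
  B1 = {u1, v1}
  B2 = {u3, u5, v3, v5}
  B3 = {u6, u7, v6, v7}
  B4 = {u10, u9, v10, v9}
  B5 = {u8, v8}
  B6 = {u4, v4}
  B7 = {u2, v2}
u0 ∈ B0, v0 ∈ B0 → same block

P ~ Q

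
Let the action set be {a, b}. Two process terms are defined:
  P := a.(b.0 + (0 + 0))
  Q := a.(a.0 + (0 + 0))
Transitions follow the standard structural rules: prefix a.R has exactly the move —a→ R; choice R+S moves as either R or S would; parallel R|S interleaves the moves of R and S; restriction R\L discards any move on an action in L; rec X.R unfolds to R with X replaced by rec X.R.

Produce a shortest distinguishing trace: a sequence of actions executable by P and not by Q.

Reachable graph of P (3 states):
  m0 = a.(b.0 + (0 + 0)) → -a-> m1
  m1 = b.0 + (0 + 0) → -b-> m2
  m2 = 0 → (no moves)
Reachable graph of Q (3 states):
  n0 = a.(a.0 + (0 + 0)) → -a-> n1
  n1 = a.0 + (0 + 0) → -a-> n2
  n2 = 0 → (no moves)
Run σ = ⟨ab⟩ on P: start {m0}
  step 1 (a): {m1}
  step 2 (b): {m2}
  P completes σ.
Run σ = ⟨ab⟩ on Q: start {n0}
  step 1 (a): {n1}
  step 2 (b): no successor for Q

ab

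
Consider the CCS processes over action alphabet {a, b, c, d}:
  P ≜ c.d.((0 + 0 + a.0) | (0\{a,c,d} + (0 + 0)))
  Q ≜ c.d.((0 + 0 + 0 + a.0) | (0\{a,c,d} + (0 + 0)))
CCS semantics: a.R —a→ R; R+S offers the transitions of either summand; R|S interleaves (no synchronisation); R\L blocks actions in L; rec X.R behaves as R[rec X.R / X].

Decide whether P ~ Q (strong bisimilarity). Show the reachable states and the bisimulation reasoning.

P ~ Q

P's transition system — 4 states:
  s0 = c.d.((0 + 0 + a.0) | (0\{a,c,d} + (0 + 0))) :: --c--▸ s1
  s1 = d.((0 + 0 + a.0) | (0\{a,c,d} + (0 + 0))) :: --d--▸ s2
  s2 = (0 + 0 + a.0) | (0\{a,c,d} + (0 + 0)) :: --a--▸ s3
  s3 = 0 | (0\{a,c,d} + (0 + 0)) :: stopped
Q's transition system — 4 states:
  t0 = c.d.((0 + 0 + 0 + a.0) | (0\{a,c,d} + (0 + 0))) :: --c--▸ t1
  t1 = d.((0 + 0 + 0 + a.0) | (0\{a,c,d} + (0 + 0))) :: --d--▸ t2
  t2 = (0 + 0 + 0 + a.0) | (0\{a,c,d} + (0 + 0)) :: --a--▸ t3
  t3 = 0 | (0\{a,c,d} + (0 + 0)) :: stopped
Coarsest stable partition (strong bisimilarity classes):
  B0 = {s0, t0}
  B1 = {s1, t1}
  B2 = {s2, t2}
  B3 = {s3, t3}
s0 ∈ B0, t0 ∈ B0 → same block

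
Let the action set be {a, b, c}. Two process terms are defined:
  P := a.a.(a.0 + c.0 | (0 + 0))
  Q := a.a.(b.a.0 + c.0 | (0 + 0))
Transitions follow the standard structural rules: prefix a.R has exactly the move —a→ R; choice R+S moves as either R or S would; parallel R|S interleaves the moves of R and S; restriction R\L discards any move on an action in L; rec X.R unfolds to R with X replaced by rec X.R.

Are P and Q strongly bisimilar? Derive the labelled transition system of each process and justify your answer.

P ≁ Q

P's transition system — 5 states:
  p0 = a.a.(a.0 + c.0 | (0 + 0)) has moves =a=> p1
  p1 = a.(a.0 + c.0 | (0 + 0)) has moves =a=> p2
  p2 = a.0 + c.0 | (0 + 0) has moves =a=> p3, =c=> p4
  p3 = 0 has moves ·
  p4 = 0 | (0 + 0) has moves ·
Q's transition system — 6 states:
  q0 = a.a.(b.a.0 + c.0 | (0 + 0)) has moves =a=> q1
  q1 = a.(b.a.0 + c.0 | (0 + 0)) has moves =a=> q2
  q2 = b.a.0 + c.0 | (0 + 0) has moves =b=> q3, =c=> q4
  q3 = a.0 has moves =a=> q5
  q4 = 0 | (0 + 0) has moves ·
  q5 = 0 has moves ·
Coarsest stable partition (strong bisimilarity classes):
  B0 = {p0}
  B1 = {p1}
  B2 = {p2}
  B3 = {p3, p4, q4, q5}
  B4 = {q0}
  B5 = {q1}
  B6 = {q2}
  B7 = {q3}
p0 ∈ B0, q0 ∈ B4 → different blocks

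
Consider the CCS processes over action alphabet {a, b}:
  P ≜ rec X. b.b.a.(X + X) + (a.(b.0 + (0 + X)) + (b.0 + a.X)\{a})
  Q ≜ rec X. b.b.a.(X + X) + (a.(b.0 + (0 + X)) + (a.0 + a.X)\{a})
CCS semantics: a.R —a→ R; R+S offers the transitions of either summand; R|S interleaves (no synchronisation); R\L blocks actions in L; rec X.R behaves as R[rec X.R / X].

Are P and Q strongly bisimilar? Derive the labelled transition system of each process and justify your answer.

LTS(P): 7 reachable states
  p0 = rec X. b.b.a.(X + X) + (a.(b.0 + (0 + X)) + (b.0 + a.X)\{a}) :: ··a··> p1, ··b··> p2, ··b··> p3
  p1 = b.0 + (0 + (rec X. b.b.a.(X + X) + (a.(b.0 + (0 + X)) + (b.0 + a.X)\{a}))) :: ··a··> p1, ··b··> p2, ··b··> p3, ··b··> p4
  p2 = 0\{a} :: deadlocked
  p3 = b.a.((rec X. b.b.a.(X + X) + (a.(b.0 + (0 + X)) + (b.0 + a.X)\{a})) + (rec X. b.b.a.(X + X) + (a.(b.0 + (0 + X)) + (b.0 + a.X)\{a}))) :: ··b··> p5
  p4 = 0 :: deadlocked
  p5 = a.((rec X. b.b.a.(X + X) + (a.(b.0 + (0 + X)) + (b.0 + a.X)\{a})) + (rec X. b.b.a.(X + X) + (a.(b.0 + (0 + X)) + (b.0 + a.X)\{a}))) :: ··a··> p6
  p6 = (rec X. b.b.a.(X + X) + (a.(b.0 + (0 + X)) + (b.0 + a.X)\{a})) + (rec X. b.b.a.(X + X) + (a.(b.0 + (0 + X)) + (b.0 + a.X)\{a})) :: ··a··> p1, ··b··> p2, ··b··> p3
LTS(Q): 6 reachable states
  q0 = rec X. b.b.a.(X + X) + (a.(b.0 + (0 + X)) + (a.0 + a.X)\{a}) :: ··a··> q1, ··b··> q2
  q1 = b.0 + (0 + (rec X. b.b.a.(X + X) + (a.(b.0 + (0 + X)) + (a.0 + a.X)\{a}))) :: ··a··> q1, ··b··> q2, ··b··> q3
  q2 = b.a.((rec X. b.b.a.(X + X) + (a.(b.0 + (0 + X)) + (a.0 + a.X)\{a})) + (rec X. b.b.a.(X + X) + (a.(b.0 + (0 + X)) + (a.0 + a.X)\{a}))) :: ··b··> q4
  q3 = 0 :: deadlocked
  q4 = a.((rec X. b.b.a.(X + X) + (a.(b.0 + (0 + X)) + (a.0 + a.X)\{a})) + (rec X. b.b.a.(X + X) + (a.(b.0 + (0 + X)) + (a.0 + a.X)\{a}))) :: ··a··> q5
  q5 = (rec X. b.b.a.(X + X) + (a.(b.0 + (0 + X)) + (a.0 + a.X)\{a})) + (rec X. b.b.a.(X + X) + (a.(b.0 + (0 + X)) + (a.0 + a.X)\{a})) :: ··a··> q1, ··b··> q2
Coarsest stable partition (strong bisimilarity classes):
  B0 = {p0, p1, p6}
  B1 = {p2, p4, q3}
  B2 = {p3}
  B3 = {p5}
  B4 = {q0, q5}
  B5 = {q1}
  B6 = {q2}
  B7 = {q4}
p0 ∈ B0, q0 ∈ B4 → different blocks

NO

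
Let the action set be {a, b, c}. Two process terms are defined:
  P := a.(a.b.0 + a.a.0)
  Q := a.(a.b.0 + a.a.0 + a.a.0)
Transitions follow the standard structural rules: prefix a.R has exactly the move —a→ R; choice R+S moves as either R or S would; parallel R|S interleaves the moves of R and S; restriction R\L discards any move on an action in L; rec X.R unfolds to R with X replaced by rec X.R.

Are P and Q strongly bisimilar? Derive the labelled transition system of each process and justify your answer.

P ~ Q

LTS(P): 5 reachable states
  m0 = a.(a.b.0 + a.a.0) → —a→ m1
  m1 = a.b.0 + a.a.0 → —a→ m2, —a→ m3
  m2 = a.0 → —a→ m4
  m3 = b.0 → —b→ m4
  m4 = 0 → ·
LTS(Q): 5 reachable states
  n0 = a.(a.b.0 + a.a.0 + a.a.0) → —a→ n1
  n1 = a.b.0 + a.a.0 + a.a.0 → —a→ n2, —a→ n3
  n2 = a.0 → —a→ n4
  n3 = b.0 → —b→ n4
  n4 = 0 → ·
Bisimilarity quotient blocks:
  B0 = {m0, n0}
  B1 = {m1, n1}
  B2 = {m3, n3}
  B3 = {m4, n4}
  B4 = {m2, n2}
m0 ∈ B0, n0 ∈ B0 → same block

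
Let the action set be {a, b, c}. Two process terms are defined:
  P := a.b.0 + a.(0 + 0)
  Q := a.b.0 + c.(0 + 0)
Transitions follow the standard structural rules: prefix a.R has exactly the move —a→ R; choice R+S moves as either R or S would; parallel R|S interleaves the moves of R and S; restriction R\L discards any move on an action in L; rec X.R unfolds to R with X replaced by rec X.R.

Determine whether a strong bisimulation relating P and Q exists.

P ≁ Q

Reachable graph of P (4 states):
  s0 = a.b.0 + a.(0 + 0) | --a--▸ s1, --a--▸ s2
  s1 = 0 + 0 | ·
  s2 = b.0 | --b--▸ s3
  s3 = 0 | ·
Reachable graph of Q (4 states):
  t0 = a.b.0 + c.(0 + 0) | --a--▸ t1, --c--▸ t2
  t1 = b.0 | --b--▸ t3
  t2 = 0 + 0 | ·
  t3 = 0 | ·
Partition-refinement fixed point:
  B0 = {s0}
  B1 = {s1, s3, t2, t3}
  B2 = {s2, t1}
  B3 = {t0}
s0 ∈ B0, t0 ∈ B3 → different blocks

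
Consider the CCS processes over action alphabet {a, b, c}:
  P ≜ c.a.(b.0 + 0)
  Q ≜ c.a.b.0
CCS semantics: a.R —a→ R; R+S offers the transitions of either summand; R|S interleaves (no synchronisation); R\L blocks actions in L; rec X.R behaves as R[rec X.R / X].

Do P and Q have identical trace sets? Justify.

LTS(P): 4 reachable states
  s0 = c.a.(b.0 + 0) → --c--▸ s1
  s1 = a.(b.0 + 0) → --a--▸ s2
  s2 = b.0 + 0 → --b--▸ s3
  s3 = 0 → ∅
LTS(Q): 4 reachable states
  t0 = c.a.b.0 → --c--▸ t1
  t1 = a.b.0 → --a--▸ t2
  t2 = b.0 → --b--▸ t3
  t3 = 0 → ∅
Bisimilarity quotient blocks:
  B0 = {s0, t0}
  B1 = {s1, t1}
  B2 = {s2, t2}
  B3 = {s3, t3}
s0 ∈ B0, t0 ∈ B0 → same block
Bisimilar ⇒ trace-equivalent.

YES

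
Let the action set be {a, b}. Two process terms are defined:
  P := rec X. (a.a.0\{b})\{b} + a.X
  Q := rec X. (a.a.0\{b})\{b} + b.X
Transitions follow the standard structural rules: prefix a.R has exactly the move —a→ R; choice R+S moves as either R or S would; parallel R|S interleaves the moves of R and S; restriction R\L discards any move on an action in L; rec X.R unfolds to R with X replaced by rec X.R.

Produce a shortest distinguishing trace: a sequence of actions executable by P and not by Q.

aaa

P's transition system — 3 states:
  u0 = rec X. (a.a.0\{b})\{b} + a.X → -a-> u0, -a-> u1
  u1 = (a.0\{b})\{b} → -a-> u2
  u2 = 0\{b}\{b} → deadlocked
Q's transition system — 3 states:
  v0 = rec X. (a.a.0\{b})\{b} + b.X → -a-> v1, -b-> v0
  v1 = (a.0\{b})\{b} → -a-> v2
  v2 = 0\{b}\{b} → deadlocked
Run σ = ⟨aaa⟩ on P: start {u0}
  step 1 (a): {u0, u1}
  step 2 (a): {u0, u1, u2}
  step 3 (a): {u0, u1, u2}
  — P admits the full trace.
Run σ = ⟨aaa⟩ on Q: start {v0}
  step 1 (a): {v1}
  step 2 (a): {v2}
  step 3 (a): ∅  — Q cannot continue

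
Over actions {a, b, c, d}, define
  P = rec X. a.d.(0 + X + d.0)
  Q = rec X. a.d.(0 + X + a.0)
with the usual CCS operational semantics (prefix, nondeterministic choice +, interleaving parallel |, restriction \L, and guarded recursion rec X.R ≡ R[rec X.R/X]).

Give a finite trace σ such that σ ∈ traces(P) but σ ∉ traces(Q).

add

LTS(P): 4 reachable states
  m0 = rec X. a.d.(0 + X + d.0) ⊢ =a=> m1
  m1 = d.(0 + (rec X. a.d.(0 + X + d.0)) + d.0) ⊢ =d=> m2
  m2 = 0 + (rec X. a.d.(0 + X + d.0)) + d.0 ⊢ =a=> m1, =d=> m3
  m3 = 0 ⊢ ∅
LTS(Q): 4 reachable states
  n0 = rec X. a.d.(0 + X + a.0) ⊢ =a=> n1
  n1 = d.(0 + (rec X. a.d.(0 + X + a.0)) + a.0) ⊢ =d=> n2
  n2 = 0 + (rec X. a.d.(0 + X + a.0)) + a.0 ⊢ =a=> n1, =a=> n3
  n3 = 0 ⊢ ∅
Executing add from P (initial set {m0}):
  [1] a ⇒ {m1}
  [2] d ⇒ {m2}
  [3] d ⇒ {m3}
  P completes σ.
Executing add from Q (initial set {n0}):
  [1] a ⇒ {n1}
  [2] d ⇒ {n2}
  [3] d ⇒ ∅  — Q cannot continue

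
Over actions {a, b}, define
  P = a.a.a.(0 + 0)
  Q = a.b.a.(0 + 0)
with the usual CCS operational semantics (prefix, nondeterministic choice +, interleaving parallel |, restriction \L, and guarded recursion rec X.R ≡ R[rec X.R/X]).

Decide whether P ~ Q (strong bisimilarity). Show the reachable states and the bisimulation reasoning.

NO

P's transition system — 4 states:
  m0 = a.a.a.(0 + 0) has moves -a-> m1
  m1 = a.a.(0 + 0) has moves -a-> m2
  m2 = a.(0 + 0) has moves -a-> m3
  m3 = 0 + 0 has moves deadlocked
Q's transition system — 4 states:
  n0 = a.b.a.(0 + 0) has moves -a-> n1
  n1 = b.a.(0 + 0) has moves -b-> n2
  n2 = a.(0 + 0) has moves -a-> n3
  n3 = 0 + 0 has moves deadlocked
Partition-refinement fixed point:
  B0 = {m0}
  B1 = {m1}
  B2 = {m2, n2}
  B3 = {m3, n3}
  B4 = {n0}
  B5 = {n1}
m0 ∈ B0, n0 ∈ B4 → different blocks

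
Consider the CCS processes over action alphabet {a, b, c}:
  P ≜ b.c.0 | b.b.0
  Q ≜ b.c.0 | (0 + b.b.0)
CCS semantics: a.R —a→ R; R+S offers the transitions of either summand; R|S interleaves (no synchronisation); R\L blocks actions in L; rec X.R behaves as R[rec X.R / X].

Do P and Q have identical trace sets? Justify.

YES

LTS(P): 9 reachable states
  u0 = b.c.0 | b.b.0 | —b→ u1, —b→ u2
  u1 = b.c.0 | b.0 | —b→ u3, —b→ u4
  u2 = c.0 | b.b.0 | —b→ u4, —c→ u5
  u3 = b.c.0 | 0 | —b→ u6
  u4 = c.0 | b.0 | —b→ u6, —c→ u7
  u5 = 0 | b.b.0 | —b→ u7
  u6 = c.0 | 0 | —c→ u8
  u7 = 0 | b.0 | —b→ u8
  u8 = 0 | 0 | (no moves)
LTS(Q): 9 reachable states
  v0 = b.c.0 | (0 + b.b.0) | —b→ v1, —b→ v2
  v1 = b.c.0 | b.0 | —b→ v3, —b→ v4
  v2 = c.0 | (0 + b.b.0) | —b→ v4, —c→ v5
  v3 = b.c.0 | 0 | —b→ v6
  v4 = c.0 | b.0 | —b→ v6, —c→ v7
  v5 = 0 | (0 + b.b.0) | —b→ v7
  v6 = c.0 | 0 | —c→ v8
  v7 = 0 | b.0 | —b→ v8
  v8 = 0 | 0 | (no moves)
Coarsest stable partition (strong bisimilarity classes):
  B0 = {u0, v0}
  B1 = {u2, v2}
  B2 = {u5, v5}
  B3 = {u7, v7}
  B4 = {u8, v8}
  B5 = {u4, v4}
  B6 = {u6, v6}
  B7 = {u1, v1}
  B8 = {u3, v3}
u0 ∈ B0, v0 ∈ B0 → same block
Bisimilar ⇒ trace-equivalent.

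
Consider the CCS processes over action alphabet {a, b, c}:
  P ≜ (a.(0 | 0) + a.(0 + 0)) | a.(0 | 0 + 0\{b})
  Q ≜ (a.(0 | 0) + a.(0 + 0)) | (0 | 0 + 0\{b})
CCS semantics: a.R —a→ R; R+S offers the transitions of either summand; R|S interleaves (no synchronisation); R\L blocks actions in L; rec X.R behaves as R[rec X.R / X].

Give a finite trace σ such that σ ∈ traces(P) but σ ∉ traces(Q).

aa

LTS(P): 6 reachable states
  p0 = (a.(0 | 0) + a.(0 + 0)) | a.(0 | 0 + 0\{b}) :: ··a··> p1, ··a··> p2, ··a··> p3
  p1 = (0 + 0) | a.(0 | 0 + 0\{b}) :: ··a··> p4
  p2 = (a.(0 | 0) + a.(0 + 0)) | (0 | 0 + 0\{b}) :: ··a··> p4, ··a··> p5
  p3 = 0 | 0 | a.(0 | 0 + 0\{b}) :: ··a··> p5
  p4 = (0 + 0) | (0 | 0 + 0\{b}) :: (no moves)
  p5 = 0 | 0 | (0 | 0 + 0\{b}) :: (no moves)
LTS(Q): 3 reachable states
  q0 = (a.(0 | 0) + a.(0 + 0)) | (0 | 0 + 0\{b}) :: ··a··> q1, ··a··> q2
  q1 = (0 + 0) | (0 | 0 + 0\{b}) :: (no moves)
  q2 = 0 | 0 | (0 | 0 + 0\{b}) :: (no moves)
Run σ = ⟨aa⟩ on P: start {p0}
  step 1 (a): {p1, p2, p3}
  step 2 (a): {p4, p5}
  ✓ P
Run σ = ⟨aa⟩ on Q: start {q0}
  step 1 (a): {q1, q2}
  step 2 (a): ∅ (Q stuck)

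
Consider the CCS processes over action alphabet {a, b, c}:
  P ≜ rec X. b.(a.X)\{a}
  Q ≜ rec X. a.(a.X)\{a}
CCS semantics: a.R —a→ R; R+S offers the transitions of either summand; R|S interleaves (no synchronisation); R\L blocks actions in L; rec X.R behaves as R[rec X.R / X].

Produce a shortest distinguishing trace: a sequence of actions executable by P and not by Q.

b

LTS(P): 2 reachable states
  s0 = rec X. b.(a.X)\{a} has moves -b-> s1
  s1 = (a.(rec X. b.(a.X)\{a}))\{a} has moves ·
LTS(Q): 2 reachable states
  t0 = rec X. a.(a.X)\{a} has moves -a-> t1
  t1 = (a.(rec X. a.(a.X)\{a}))\{a} has moves ·
Executing b from P (initial set {s0}):
  after b @ step 1: {s1}
  — P admits the full trace.
Executing b from Q (initial set {t0}):
  after b @ step 1: ∅  — Q cannot continue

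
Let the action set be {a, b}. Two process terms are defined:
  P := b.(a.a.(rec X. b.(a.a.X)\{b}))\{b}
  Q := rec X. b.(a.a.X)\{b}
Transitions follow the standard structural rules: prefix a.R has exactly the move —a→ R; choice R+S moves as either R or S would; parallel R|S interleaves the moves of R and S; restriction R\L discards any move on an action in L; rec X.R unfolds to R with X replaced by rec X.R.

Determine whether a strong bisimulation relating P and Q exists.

bisimilar

P's transition system — 4 states:
  p0 = b.(a.a.(rec X. b.(a.a.X)\{b}))\{b} has moves -b-> p1
  p1 = (a.a.(rec X. b.(a.a.X)\{b}))\{b} has moves -a-> p2
  p2 = (a.(rec X. b.(a.a.X)\{b}))\{b} has moves -a-> p3
  p3 = (rec X. b.(a.a.X)\{b})\{b} has moves stopped
Q's transition system — 4 states:
  q0 = rec X. b.(a.a.X)\{b} has moves -b-> q1
  q1 = (a.a.(rec X. b.(a.a.X)\{b}))\{b} has moves -a-> q2
  q2 = (a.(rec X. b.(a.a.X)\{b}))\{b} has moves -a-> q3
  q3 = (rec X. b.(a.a.X)\{b})\{b} has moves stopped
Partition-refinement fixed point:
  B0 = {p0, q0}
  B1 = {p1, q1}
  B2 = {p2, q2}
  B3 = {p3, q3}
p0 ∈ B0, q0 ∈ B0 → same block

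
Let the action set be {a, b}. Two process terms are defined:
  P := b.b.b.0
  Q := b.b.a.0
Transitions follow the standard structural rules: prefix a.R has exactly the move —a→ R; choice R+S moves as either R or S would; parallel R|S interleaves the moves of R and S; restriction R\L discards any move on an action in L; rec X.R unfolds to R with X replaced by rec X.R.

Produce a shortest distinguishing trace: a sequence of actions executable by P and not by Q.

bbb

Reachable graph of P (4 states):
  s0 = b.b.b.0 → -b-> s1
  s1 = b.b.0 → -b-> s2
  s2 = b.0 → -b-> s3
  s3 = 0 → (no moves)
Reachable graph of Q (4 states):
  t0 = b.b.a.0 → -b-> t1
  t1 = b.a.0 → -b-> t2
  t2 = a.0 → -a-> t3
  t3 = 0 → (no moves)
Run σ = ⟨bbb⟩ on P: start {s0}
  step 1 (b): {s1}
  step 2 (b): {s2}
  step 3 (b): {s3}
  P completes σ.
Run σ = ⟨bbb⟩ on Q: start {t0}
  step 1 (b): {t1}
  step 2 (b): {t2}
  step 3 (b): ∅  — Q cannot continue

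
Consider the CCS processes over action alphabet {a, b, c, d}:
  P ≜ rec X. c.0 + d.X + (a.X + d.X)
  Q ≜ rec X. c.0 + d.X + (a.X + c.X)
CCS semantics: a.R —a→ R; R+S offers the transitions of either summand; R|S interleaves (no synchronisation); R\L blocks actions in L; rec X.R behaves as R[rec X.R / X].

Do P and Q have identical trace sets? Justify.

LTS(P): 2 reachable states
  s0 = rec X. c.0 + d.X + (a.X + d.X) :: -a-> s0, -c-> s1, -d-> s0
  s1 = 0 :: stopped
LTS(Q): 2 reachable states
  t0 = rec X. c.0 + d.X + (a.X + c.X) :: -a-> t0, -c-> t0, -c-> t1, -d-> t0
  t1 = 0 :: stopped
Run σ = ⟨ca⟩ on Q: start {t0}
  after c @ step 1: {t0, t1}
  after a @ step 2: {t0}
  ✓ Q
Run σ = ⟨ca⟩ on P: start {s0}
  after c @ step 1: {s1}
  after a @ step 2: ∅ (P stuck)

NO — witness ⟨ca⟩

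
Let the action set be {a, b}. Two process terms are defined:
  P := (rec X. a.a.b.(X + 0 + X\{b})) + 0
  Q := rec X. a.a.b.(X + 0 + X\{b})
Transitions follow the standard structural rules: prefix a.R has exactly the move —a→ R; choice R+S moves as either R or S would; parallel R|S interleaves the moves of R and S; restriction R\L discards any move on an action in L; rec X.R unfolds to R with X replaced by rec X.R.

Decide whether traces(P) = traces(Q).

Reachable graph of P (6 states):
  p0 = (rec X. a.a.b.(X + 0 + X\{b})) + 0 → =a=> p1
  p1 = a.b.((rec X. a.a.b.(X + 0 + X\{b})) + 0 + (rec X. a.a.b.(X + 0 + X\{b}))\{b}) → =a=> p2
  p2 = b.((rec X. a.a.b.(X + 0 + X\{b})) + 0 + (rec X. a.a.b.(X + 0 + X\{b}))\{b}) → =b=> p3
  p3 = (rec X. a.a.b.(X + 0 + X\{b})) + 0 + (rec X. a.a.b.(X + 0 + X\{b}))\{b} → =a=> p1, =a=> p4
  p4 = (a.b.((rec X. a.a.b.(X + 0 + X\{b})) + 0 + (rec X. a.a.b.(X + 0 + X\{b}))\{b}))\{b} → =a=> p5
  p5 = (b.((rec X. a.a.b.(X + 0 + X\{b})) + 0 + (rec X. a.a.b.(X + 0 + X\{b}))\{b}))\{b} → ·
Reachable graph of Q (6 states):
  q0 = rec X. a.a.b.(X + 0 + X\{b}) → =a=> q1
  q1 = a.b.((rec X. a.a.b.(X + 0 + X\{b})) + 0 + (rec X. a.a.b.(X + 0 + X\{b}))\{b}) → =a=> q2
  q2 = b.((rec X. a.a.b.(X + 0 + X\{b})) + 0 + (rec X. a.a.b.(X + 0 + X\{b}))\{b}) → =b=> q3
  q3 = (rec X. a.a.b.(X + 0 + X\{b})) + 0 + (rec X. a.a.b.(X + 0 + X\{b}))\{b} → =a=> q1, =a=> q4
  q4 = (a.b.((rec X. a.a.b.(X + 0 + X\{b})) + 0 + (rec X. a.a.b.(X + 0 + X\{b}))\{b}))\{b} → =a=> q5
  q5 = (b.((rec X. a.a.b.(X + 0 + X\{b})) + 0 + (rec X. a.a.b.(X + 0 + X\{b}))\{b}))\{b} → ·
Coarsest stable partition (strong bisimilarity classes):
  B0 = {p0, q0}
  B1 = {p1, q1}
  B2 = {p2, q2}
  B3 = {p3, q3}
  B4 = {p4, q4}
  B5 = {p5, q5}
p0 ∈ B0, q0 ∈ B0 → same block
Bisimilar ⇒ trace-equivalent.

trace-equivalent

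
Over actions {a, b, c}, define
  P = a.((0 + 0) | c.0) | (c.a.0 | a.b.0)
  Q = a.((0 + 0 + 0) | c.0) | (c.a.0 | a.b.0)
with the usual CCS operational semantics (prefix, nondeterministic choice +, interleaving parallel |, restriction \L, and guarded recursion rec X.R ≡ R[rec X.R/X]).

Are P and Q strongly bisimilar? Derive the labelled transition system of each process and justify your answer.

LTS(P): 27 reachable states
  p0 = a.((0 + 0) | c.0) | (c.a.0 | a.b.0) → =a=> p1, =a=> p2, =c=> p3
  p1 = (0 + 0) | c.0 | (c.a.0 | a.b.0) → =a=> p4, =c=> p5, =c=> p6
  p2 = a.((0 + 0) | c.0) | (c.a.0 | b.0) → =a=> p4, =b=> p7, =c=> p8
  p3 = a.((0 + 0) | c.0) | (a.0 | a.b.0) → =a=> p6, =a=> p8, =a=> p9
  p4 = (0 + 0) | c.0 | (c.a.0 | b.0) → =b=> p10, =c=> p11, =c=> p12
  p5 = (0 + 0) | 0 | (c.a.0 | a.b.0) → =a=> p11, =c=> p13
  p6 = (0 + 0) | c.0 | (a.0 | a.b.0) → =a=> p12, =a=> p14, =c=> p13
  p7 = a.((0 + 0) | c.0) | (c.a.0 | 0) → =a=> p10, =c=> p15
  p8 = a.((0 + 0) | c.0) | (a.0 | b.0) → =a=> p12, =a=> p16, =b=> p15
  p9 = a.((0 + 0) | c.0) | (0 | a.b.0) → =a=> p14, =a=> p16
  p10 = (0 + 0) | c.0 | (c.a.0 | 0) → =c=> p17, =c=> p18
  p11 = (0 + 0) | 0 | (c.a.0 | b.0) → =b=> p17, =c=> p19
  p12 = (0 + 0) | c.0 | (a.0 | b.0) → =a=> p20, =b=> p18, =c=> p19
  p13 = (0 + 0) | 0 | (a.0 | a.b.0) → =a=> p19, =a=> p21
  p14 = (0 + 0) | c.0 | (0 | a.b.0) → =a=> p20, =c=> p21
  p15 = a.((0 + 0) | c.0) | (a.0 | 0) → =a=> p18, =a=> p22
  p16 = a.((0 + 0) | c.0) | (0 | b.0) → =a=> p20, =b=> p22
  p17 = (0 + 0) | 0 | (c.a.0 | 0) → =c=> p23
  p18 = (0 + 0) | c.0 | (a.0 | 0) → =a=> p24, =c=> p23
  p19 = (0 + 0) | 0 | (a.0 | b.0) → =a=> p25, =b=> p23
  p20 = (0 + 0) | c.0 | (0 | b.0) → =b=> p24, =c=> p25
  p21 = (0 + 0) | 0 | (0 | a.b.0) → =a=> p25
  p22 = a.((0 + 0) | c.0) | (0 | 0) → =a=> p24
  p23 = (0 + 0) | 0 | (a.0 | 0) → =a=> p26
  p24 = (0 + 0) | c.0 | (0 | 0) → =c=> p26
  p25 = (0 + 0) | 0 | (0 | b.0) → =b=> p26
  p26 = (0 + 0) | 0 | (0 | 0) → (no moves)
LTS(Q): 27 reachable states
  q0 = a.((0 + 0 + 0) | c.0) | (c.a.0 | a.b.0) → =a=> q1, =a=> q2, =c=> q3
  q1 = (0 + 0 + 0) | c.0 | (c.a.0 | a.b.0) → =a=> q4, =c=> q5, =c=> q6
  q2 = a.((0 + 0 + 0) | c.0) | (c.a.0 | b.0) → =a=> q4, =b=> q7, =c=> q8
  q3 = a.((0 + 0 + 0) | c.0) | (a.0 | a.b.0) → =a=> q6, =a=> q8, =a=> q9
  q4 = (0 + 0 + 0) | c.0 | (c.a.0 | b.0) → =b=> q10, =c=> q11, =c=> q12
  q5 = (0 + 0 + 0) | 0 | (c.a.0 | a.b.0) → =a=> q11, =c=> q13
  q6 = (0 + 0 + 0) | c.0 | (a.0 | a.b.0) → =a=> q12, =a=> q14, =c=> q13
  q7 = a.((0 + 0 + 0) | c.0) | (c.a.0 | 0) → =a=> q10, =c=> q15
  q8 = a.((0 + 0 + 0) | c.0) | (a.0 | b.0) → =a=> q12, =a=> q16, =b=> q15
  q9 = a.((0 + 0 + 0) | c.0) | (0 | a.b.0) → =a=> q14, =a=> q16
  q10 = (0 + 0 + 0) | c.0 | (c.a.0 | 0) → =c=> q17, =c=> q18
  q11 = (0 + 0 + 0) | 0 | (c.a.0 | b.0) → =b=> q17, =c=> q19
  q12 = (0 + 0 + 0) | c.0 | (a.0 | b.0) → =a=> q20, =b=> q18, =c=> q19
  q13 = (0 + 0 + 0) | 0 | (a.0 | a.b.0) → =a=> q19, =a=> q21
  q14 = (0 + 0 + 0) | c.0 | (0 | a.b.0) → =a=> q20, =c=> q21
  q15 = a.((0 + 0 + 0) | c.0) | (a.0 | 0) → =a=> q18, =a=> q22
  q16 = a.((0 + 0 + 0) | c.0) | (0 | b.0) → =a=> q20, =b=> q22
  q17 = (0 + 0 + 0) | 0 | (c.a.0 | 0) → =c=> q23
  q18 = (0 + 0 + 0) | c.0 | (a.0 | 0) → =a=> q24, =c=> q23
  q19 = (0 + 0 + 0) | 0 | (a.0 | b.0) → =a=> q25, =b=> q23
  q20 = (0 + 0 + 0) | c.0 | (0 | b.0) → =b=> q24, =c=> q25
  q21 = (0 + 0 + 0) | 0 | (0 | a.b.0) → =a=> q25
  q22 = a.((0 + 0 + 0) | c.0) | (0 | 0) → =a=> q24
  q23 = (0 + 0 + 0) | 0 | (a.0 | 0) → =a=> q26
  q24 = (0 + 0 + 0) | c.0 | (0 | 0) → =c=> q26
  q25 = (0 + 0 + 0) | 0 | (0 | b.0) → =b=> q26
  q26 = (0 + 0 + 0) | 0 | (0 | 0) → (no moves)
Coarsest stable partition (strong bisimilarity classes):
  B0 = {p0, q0}
  B1 = {p2, q2}
  B2 = {p4, q4}
  B3 = {p12, q12}
  B4 = {p18, q18}
  B5 = {p23, q23}
  B6 = {p26, q26}
  B7 = {p24, q24}
  B8 = {p19, q19}
  B9 = {p25, q25}
  B10 = {p20, q20}
  B11 = {p11, q11}
  B12 = {p17, q17}
  B13 = {p10, q10}
  B14 = {p7, q7}
  B15 = {p15, q15}
  B16 = {p22, q22}
  B17 = {p8, q8}
  B18 = {p16, q16}
  B19 = {p1, q1}
  B20 = {p5, q5}
  B21 = {p13, q13}
  B22 = {p21, q21}
  B23 = {p6, q6}
  B24 = {p14, q14}
  B25 = {p3, q3}
  B26 = {p9, q9}
p0 ∈ B0, q0 ∈ B0 → same block

P ~ Q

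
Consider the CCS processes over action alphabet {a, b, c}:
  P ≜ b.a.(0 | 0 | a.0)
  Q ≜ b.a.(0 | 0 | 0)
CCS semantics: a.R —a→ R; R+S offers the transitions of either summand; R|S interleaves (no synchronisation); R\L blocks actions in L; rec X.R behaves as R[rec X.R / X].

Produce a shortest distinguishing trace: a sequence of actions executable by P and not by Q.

P's transition system — 4 states:
  u0 = b.a.(0 | 0 | a.0) → -b-> u1
  u1 = a.(0 | 0 | a.0) → -a-> u2
  u2 = 0 | 0 | a.0 → -a-> u3
  u3 = 0 | 0 | 0 → ∅
Q's transition system — 3 states:
  v0 = b.a.(0 | 0 | 0) → -b-> v1
  v1 = a.(0 | 0 | 0) → -a-> v2
  v2 = 0 | 0 | 0 → ∅
Executing baa from P (initial set {u0}):
  step 1 (b): {u1}
  step 2 (a): {u2}
  step 3 (a): {u3}
  ✓ P
Executing baa from Q (initial set {v0}):
  step 1 (b): {v1}
  step 2 (a): {v2}
  step 3 (a): ∅ (Q stuck)

baa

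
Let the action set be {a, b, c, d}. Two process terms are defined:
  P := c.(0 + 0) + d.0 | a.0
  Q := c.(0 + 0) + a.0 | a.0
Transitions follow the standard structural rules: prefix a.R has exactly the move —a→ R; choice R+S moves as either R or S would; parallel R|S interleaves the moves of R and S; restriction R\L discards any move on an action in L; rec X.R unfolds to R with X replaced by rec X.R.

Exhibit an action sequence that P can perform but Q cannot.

d

P's transition system — 5 states:
  u0 = c.(0 + 0) + d.0 | a.0 ⊢ =a=> u1, =c=> u2, =d=> u3
  u1 = d.0 | 0 ⊢ =d=> u4
  u2 = 0 + 0 ⊢ ·
  u3 = 0 | a.0 ⊢ =a=> u4
  u4 = 0 | 0 ⊢ ·
Q's transition system — 5 states:
  v0 = c.(0 + 0) + a.0 | a.0 ⊢ =a=> v1, =a=> v2, =c=> v3
  v1 = 0 | a.0 ⊢ =a=> v4
  v2 = a.0 | 0 ⊢ =a=> v4
  v3 = 0 + 0 ⊢ ·
  v4 = 0 | 0 ⊢ ·
Trace ⟨d⟩ through P, begin at {u0}:
  [1] d ⇒ {u3}
  P completes σ.
Trace ⟨d⟩ through Q, begin at {v0}:
  [1] d ⇒ ∅ (Q stuck)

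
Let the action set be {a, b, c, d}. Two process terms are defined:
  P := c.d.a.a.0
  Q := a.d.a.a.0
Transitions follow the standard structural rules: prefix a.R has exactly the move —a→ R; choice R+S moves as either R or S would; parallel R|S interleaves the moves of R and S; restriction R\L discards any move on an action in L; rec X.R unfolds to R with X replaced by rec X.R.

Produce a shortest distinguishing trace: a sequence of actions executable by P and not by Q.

Reachable graph of P (5 states):
  p0 = c.d.a.a.0 has moves =c=> p1
  p1 = d.a.a.0 has moves =d=> p2
  p2 = a.a.0 has moves =a=> p3
  p3 = a.0 has moves =a=> p4
  p4 = 0 has moves stopped
Reachable graph of Q (5 states):
  q0 = a.d.a.a.0 has moves =a=> q1
  q1 = d.a.a.0 has moves =d=> q2
  q2 = a.a.0 has moves =a=> q3
  q3 = a.0 has moves =a=> q4
  q4 = 0 has moves stopped
Run σ = ⟨c⟩ on P: start {p0}
  step 1 (c): {p1}
  P completes σ.
Run σ = ⟨c⟩ on Q: start {q0}
  step 1 (c): no successor for Q

c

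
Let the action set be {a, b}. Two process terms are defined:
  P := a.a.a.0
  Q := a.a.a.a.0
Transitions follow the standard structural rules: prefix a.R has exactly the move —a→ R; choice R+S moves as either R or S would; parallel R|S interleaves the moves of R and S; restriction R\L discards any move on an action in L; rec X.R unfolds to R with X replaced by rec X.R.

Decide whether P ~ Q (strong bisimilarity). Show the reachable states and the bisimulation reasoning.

not bisimilar

P's transition system — 4 states:
  p0 = a.a.a.0 | -a-> p1
  p1 = a.a.0 | -a-> p2
  p2 = a.0 | -a-> p3
  p3 = 0 | deadlocked
Q's transition system — 5 states:
  q0 = a.a.a.a.0 | -a-> q1
  q1 = a.a.a.0 | -a-> q2
  q2 = a.a.0 | -a-> q3
  q3 = a.0 | -a-> q4
  q4 = 0 | deadlocked
Coarsest stable partition (strong bisimilarity classes):
  B0 = {p0, q1}
  B1 = {p1, q2}
  B2 = {p2, q3}
  B3 = {p3, q4}
  B4 = {q0}
p0 ∈ B0, q0 ∈ B4 → different blocks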